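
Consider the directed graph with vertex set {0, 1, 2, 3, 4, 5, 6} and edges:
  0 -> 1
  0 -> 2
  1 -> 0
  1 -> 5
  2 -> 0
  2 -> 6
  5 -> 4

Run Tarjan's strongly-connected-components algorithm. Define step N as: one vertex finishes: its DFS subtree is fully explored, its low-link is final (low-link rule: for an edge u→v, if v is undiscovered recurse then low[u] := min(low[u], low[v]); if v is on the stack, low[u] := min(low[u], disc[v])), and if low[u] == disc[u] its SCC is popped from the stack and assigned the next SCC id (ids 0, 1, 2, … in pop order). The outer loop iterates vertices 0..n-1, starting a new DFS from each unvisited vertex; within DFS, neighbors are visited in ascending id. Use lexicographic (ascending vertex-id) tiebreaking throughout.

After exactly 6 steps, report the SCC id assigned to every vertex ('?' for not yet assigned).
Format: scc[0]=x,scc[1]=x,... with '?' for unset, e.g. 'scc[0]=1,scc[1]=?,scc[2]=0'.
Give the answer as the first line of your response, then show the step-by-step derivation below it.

scc[0]=3,scc[1]=3,scc[2]=3,scc[3]=?,scc[4]=0,scc[5]=1,scc[6]=2

step 1: low=(low[0]=0,low[1]=0,low[2]=?,low[3]=?,low[4]=3,low[5]=2,low[6]=?); scc=(scc[0]=?,scc[1]=?,scc[2]=?,scc[3]=?,scc[4]=0,scc[5]=?,scc[6]=?)
step 2: low=(low[0]=0,low[1]=0,low[2]=?,low[3]=?,low[4]=3,low[5]=2,low[6]=?); scc=(scc[0]=?,scc[1]=?,scc[2]=?,scc[3]=?,scc[4]=0,scc[5]=1,scc[6]=?)
step 3: low=(low[0]=0,low[1]=0,low[2]=?,low[3]=?,low[4]=3,low[5]=2,low[6]=?); scc=(scc[0]=?,scc[1]=?,scc[2]=?,scc[3]=?,scc[4]=0,scc[5]=1,scc[6]=?)
step 4: low=(low[0]=0,low[1]=0,low[2]=0,low[3]=?,low[4]=3,low[5]=2,low[6]=5); scc=(scc[0]=?,scc[1]=?,scc[2]=?,scc[3]=?,scc[4]=0,scc[5]=1,scc[6]=2)
step 5: low=(low[0]=0,low[1]=0,low[2]=0,low[3]=?,low[4]=3,low[5]=2,low[6]=5); scc=(scc[0]=?,scc[1]=?,scc[2]=?,scc[3]=?,scc[4]=0,scc[5]=1,scc[6]=2)
step 6: low=(low[0]=0,low[1]=0,low[2]=0,low[3]=?,low[4]=3,low[5]=2,low[6]=5); scc=(scc[0]=3,scc[1]=3,scc[2]=3,scc[3]=?,scc[4]=0,scc[5]=1,scc[6]=2)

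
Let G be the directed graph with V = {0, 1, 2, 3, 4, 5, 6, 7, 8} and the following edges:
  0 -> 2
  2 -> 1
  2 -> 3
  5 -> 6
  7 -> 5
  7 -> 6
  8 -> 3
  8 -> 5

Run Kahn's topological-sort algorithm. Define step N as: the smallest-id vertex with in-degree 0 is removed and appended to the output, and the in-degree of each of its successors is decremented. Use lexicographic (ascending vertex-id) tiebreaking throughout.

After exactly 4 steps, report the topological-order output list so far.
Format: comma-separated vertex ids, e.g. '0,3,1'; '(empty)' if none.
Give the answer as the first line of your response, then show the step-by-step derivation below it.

0,2,1,4

step 1: output 0; order=[0]; indeg=(0,1,0,2,0,2,2,0,0)
step 2: output 2; order=[0,2]; indeg=(0,0,0,1,0,2,2,0,0)
step 3: output 1; order=[0,2,1]; indeg=(0,0,0,1,0,2,2,0,0)
step 4: output 4; order=[0,2,1,4]; indeg=(0,0,0,1,0,2,2,0,0)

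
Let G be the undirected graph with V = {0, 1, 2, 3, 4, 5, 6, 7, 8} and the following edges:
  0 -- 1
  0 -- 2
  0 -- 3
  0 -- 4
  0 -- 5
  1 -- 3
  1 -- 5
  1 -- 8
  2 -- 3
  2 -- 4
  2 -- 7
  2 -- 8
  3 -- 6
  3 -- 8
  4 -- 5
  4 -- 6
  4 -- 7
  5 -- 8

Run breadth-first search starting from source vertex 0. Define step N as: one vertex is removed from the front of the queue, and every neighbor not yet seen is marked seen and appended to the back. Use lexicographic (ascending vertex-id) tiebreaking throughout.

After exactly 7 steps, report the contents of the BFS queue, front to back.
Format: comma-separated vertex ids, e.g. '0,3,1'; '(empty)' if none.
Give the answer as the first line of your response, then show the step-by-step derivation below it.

7,6

step 1: dequeue 0; queue=[1,2,3,4,5]; order=0
step 2: dequeue 1; queue=[2,3,4,5,8]; order=0,1
step 3: dequeue 2; queue=[3,4,5,8,7]; order=0,1,2
step 4: dequeue 3; queue=[4,5,8,7,6]; order=0,1,2,3
step 5: dequeue 4; queue=[5,8,7,6]; order=0,1,2,3,4
step 6: dequeue 5; queue=[8,7,6]; order=0,1,2,3,4,5
step 7: dequeue 8; queue=[7,6]; order=0,1,2,3,4,5,8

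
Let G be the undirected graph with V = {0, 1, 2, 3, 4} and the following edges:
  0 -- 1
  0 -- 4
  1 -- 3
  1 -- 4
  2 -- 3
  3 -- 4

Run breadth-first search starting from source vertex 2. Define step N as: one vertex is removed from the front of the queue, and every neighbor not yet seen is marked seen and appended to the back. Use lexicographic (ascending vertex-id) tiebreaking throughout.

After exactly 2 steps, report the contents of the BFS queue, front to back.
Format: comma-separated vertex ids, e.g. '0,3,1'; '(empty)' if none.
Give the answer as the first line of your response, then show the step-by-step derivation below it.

1,4

step 1: dequeue 2; queue=[3]; order=2
step 2: dequeue 3; queue=[1,4]; order=2,3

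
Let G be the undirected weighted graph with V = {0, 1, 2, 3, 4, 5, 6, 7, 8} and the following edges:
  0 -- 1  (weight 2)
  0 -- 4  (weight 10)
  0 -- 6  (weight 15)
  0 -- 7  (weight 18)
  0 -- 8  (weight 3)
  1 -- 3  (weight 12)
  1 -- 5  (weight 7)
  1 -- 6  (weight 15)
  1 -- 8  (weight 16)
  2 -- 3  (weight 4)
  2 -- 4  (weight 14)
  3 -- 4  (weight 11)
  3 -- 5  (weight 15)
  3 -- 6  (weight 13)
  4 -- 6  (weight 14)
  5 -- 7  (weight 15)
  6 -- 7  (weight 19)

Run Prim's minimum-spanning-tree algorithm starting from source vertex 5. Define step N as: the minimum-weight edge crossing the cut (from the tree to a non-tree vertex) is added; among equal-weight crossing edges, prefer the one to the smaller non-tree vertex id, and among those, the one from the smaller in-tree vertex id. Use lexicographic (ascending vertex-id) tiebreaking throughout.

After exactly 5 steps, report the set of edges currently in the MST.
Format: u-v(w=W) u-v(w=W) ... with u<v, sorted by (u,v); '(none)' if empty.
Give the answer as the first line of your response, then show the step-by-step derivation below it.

0-1(w=2) 0-4(w=10) 0-8(w=3) 1-5(w=7) 3-4(w=11)

step 1: add edge 1-5 (w=7); MST = {1-5(w=7)}
step 2: add edge 0-1 (w=2); MST = {0-1(w=2) 1-5(w=7)}
step 3: add edge 0-8 (w=3); MST = {0-1(w=2) 0-8(w=3) 1-5(w=7)}
step 4: add edge 0-4 (w=10); MST = {0-1(w=2) 0-4(w=10) 0-8(w=3) 1-5(w=7)}
step 5: add edge 3-4 (w=11); MST = {0-1(w=2) 0-4(w=10) 0-8(w=3) 1-5(w=7) 3-4(w=11)}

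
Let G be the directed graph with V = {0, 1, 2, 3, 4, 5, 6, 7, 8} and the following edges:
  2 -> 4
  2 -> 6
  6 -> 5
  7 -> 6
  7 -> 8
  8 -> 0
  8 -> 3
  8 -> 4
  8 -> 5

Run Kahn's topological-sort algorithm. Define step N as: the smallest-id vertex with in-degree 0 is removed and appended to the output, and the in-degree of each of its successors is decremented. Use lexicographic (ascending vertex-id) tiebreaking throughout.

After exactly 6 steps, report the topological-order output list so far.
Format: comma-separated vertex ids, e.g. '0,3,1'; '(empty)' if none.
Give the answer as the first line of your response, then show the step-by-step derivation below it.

1,2,7,6,8,0

step 1: output 1; order=[1]; indeg=(1,0,0,1,2,2,2,0,1)
step 2: output 2; order=[1,2]; indeg=(1,0,0,1,1,2,1,0,1)
step 3: output 7; order=[1,2,7]; indeg=(1,0,0,1,1,2,0,0,0)
step 4: output 6; order=[1,2,7,6]; indeg=(1,0,0,1,1,1,0,0,0)
step 5: output 8; order=[1,2,7,6,8]; indeg=(0,0,0,0,0,0,0,0,0)
step 6: output 0; order=[1,2,7,6,8,0]; indeg=(0,0,0,0,0,0,0,0,0)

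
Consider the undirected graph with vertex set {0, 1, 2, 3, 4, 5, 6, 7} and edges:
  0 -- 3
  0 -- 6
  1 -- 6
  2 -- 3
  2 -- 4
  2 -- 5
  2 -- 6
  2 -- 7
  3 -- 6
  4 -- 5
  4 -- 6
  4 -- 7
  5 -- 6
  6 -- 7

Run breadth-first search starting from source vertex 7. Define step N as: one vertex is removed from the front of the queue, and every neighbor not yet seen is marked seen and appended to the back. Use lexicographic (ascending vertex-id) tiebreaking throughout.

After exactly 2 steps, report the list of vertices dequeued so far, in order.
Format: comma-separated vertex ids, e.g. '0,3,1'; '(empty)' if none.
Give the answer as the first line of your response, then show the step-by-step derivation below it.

7,2

step 1: dequeue 7; queue=[2,4,6]; order=7
step 2: dequeue 2; queue=[4,6,3,5]; order=7,2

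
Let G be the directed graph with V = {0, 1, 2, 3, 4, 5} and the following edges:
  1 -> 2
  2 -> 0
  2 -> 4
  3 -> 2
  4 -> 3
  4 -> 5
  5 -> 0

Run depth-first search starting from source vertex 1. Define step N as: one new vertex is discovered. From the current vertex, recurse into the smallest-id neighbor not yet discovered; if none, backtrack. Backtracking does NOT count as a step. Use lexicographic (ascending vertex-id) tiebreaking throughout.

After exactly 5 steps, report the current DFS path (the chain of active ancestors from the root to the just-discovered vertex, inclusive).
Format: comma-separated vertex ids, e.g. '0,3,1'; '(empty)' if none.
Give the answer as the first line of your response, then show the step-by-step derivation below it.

1,2,4,3

step 1: discover 1; path=1; order=1
step 2: discover 2; path=1>2; order=1,2
step 3: discover 0; path=1>2>0; order=1,2,0
step 4: discover 4; path=1>2>4; order=1,2,0,4
step 5: discover 3; path=1>2>4>3; order=1,2,0,4,3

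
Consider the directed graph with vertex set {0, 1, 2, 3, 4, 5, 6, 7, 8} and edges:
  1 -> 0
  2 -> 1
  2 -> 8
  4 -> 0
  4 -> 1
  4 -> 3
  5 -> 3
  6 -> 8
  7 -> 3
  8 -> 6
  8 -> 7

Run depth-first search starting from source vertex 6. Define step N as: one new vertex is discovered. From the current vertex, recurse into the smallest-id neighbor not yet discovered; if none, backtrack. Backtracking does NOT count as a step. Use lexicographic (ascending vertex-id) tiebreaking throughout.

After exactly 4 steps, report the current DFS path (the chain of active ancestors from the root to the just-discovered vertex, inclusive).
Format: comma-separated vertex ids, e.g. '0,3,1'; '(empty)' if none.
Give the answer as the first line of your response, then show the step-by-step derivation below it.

6,8,7,3

step 1: discover 6; path=6; order=6
step 2: discover 8; path=6>8; order=6,8
step 3: discover 7; path=6>8>7; order=6,8,7
step 4: discover 3; path=6>8>7>3; order=6,8,7,3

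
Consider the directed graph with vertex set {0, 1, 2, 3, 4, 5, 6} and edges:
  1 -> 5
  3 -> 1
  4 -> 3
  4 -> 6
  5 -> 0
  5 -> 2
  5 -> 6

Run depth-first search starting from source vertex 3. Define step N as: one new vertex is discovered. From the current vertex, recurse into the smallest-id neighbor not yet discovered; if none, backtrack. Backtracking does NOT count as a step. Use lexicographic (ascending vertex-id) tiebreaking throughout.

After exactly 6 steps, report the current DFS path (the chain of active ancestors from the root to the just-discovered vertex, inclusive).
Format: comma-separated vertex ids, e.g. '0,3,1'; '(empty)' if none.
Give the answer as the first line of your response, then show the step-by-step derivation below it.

3,1,5,6

step 1: discover 3; path=3; order=3
step 2: discover 1; path=3>1; order=3,1
step 3: discover 5; path=3>1>5; order=3,1,5
step 4: discover 0; path=3>1>5>0; order=3,1,5,0
step 5: discover 2; path=3>1>5>2; order=3,1,5,0,2
step 6: discover 6; path=3>1>5>6; order=3,1,5,0,2,6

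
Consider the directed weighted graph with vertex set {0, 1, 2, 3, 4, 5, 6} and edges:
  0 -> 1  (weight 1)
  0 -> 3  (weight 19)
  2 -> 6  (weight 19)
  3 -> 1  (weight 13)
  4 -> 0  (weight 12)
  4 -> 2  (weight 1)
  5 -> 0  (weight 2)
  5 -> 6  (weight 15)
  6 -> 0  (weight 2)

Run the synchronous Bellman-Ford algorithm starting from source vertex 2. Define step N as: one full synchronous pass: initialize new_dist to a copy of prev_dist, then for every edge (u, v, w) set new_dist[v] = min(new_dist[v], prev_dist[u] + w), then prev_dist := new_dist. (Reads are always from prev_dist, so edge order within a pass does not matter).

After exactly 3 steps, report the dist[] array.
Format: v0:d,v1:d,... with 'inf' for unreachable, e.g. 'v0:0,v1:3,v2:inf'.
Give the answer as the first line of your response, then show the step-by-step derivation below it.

v0:21,v1:22,v2:0,v3:40,v4:inf,v5:inf,v6:19

step 1: dist = v0:inf,v1:inf,v2:0,v3:inf,v4:inf,v5:inf,v6:19
step 2: dist = v0:21,v1:inf,v2:0,v3:inf,v4:inf,v5:inf,v6:19
step 3: dist = v0:21,v1:22,v2:0,v3:40,v4:inf,v5:inf,v6:19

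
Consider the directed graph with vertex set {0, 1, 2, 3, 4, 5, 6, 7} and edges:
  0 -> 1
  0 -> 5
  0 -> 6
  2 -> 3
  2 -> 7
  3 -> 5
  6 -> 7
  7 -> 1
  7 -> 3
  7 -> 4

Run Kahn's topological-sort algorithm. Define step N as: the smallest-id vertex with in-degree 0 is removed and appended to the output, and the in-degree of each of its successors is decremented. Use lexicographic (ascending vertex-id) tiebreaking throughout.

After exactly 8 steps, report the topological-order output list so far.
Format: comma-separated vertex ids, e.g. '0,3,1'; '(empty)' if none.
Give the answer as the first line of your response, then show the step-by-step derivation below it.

0,2,6,7,1,3,4,5

step 1: output 0; order=[0]; indeg=(0,1,0,2,1,1,0,2)
step 2: output 2; order=[0,2]; indeg=(0,1,0,1,1,1,0,1)
step 3: output 6; order=[0,2,6]; indeg=(0,1,0,1,1,1,0,0)
step 4: output 7; order=[0,2,6,7]; indeg=(0,0,0,0,0,1,0,0)
step 5: output 1; order=[0,2,6,7,1]; indeg=(0,0,0,0,0,1,0,0)
step 6: output 3; order=[0,2,6,7,1,3]; indeg=(0,0,0,0,0,0,0,0)
step 7: output 4; order=[0,2,6,7,1,3,4]; indeg=(0,0,0,0,0,0,0,0)
step 8: output 5; order=[0,2,6,7,1,3,4,5]; indeg=(0,0,0,0,0,0,0,0)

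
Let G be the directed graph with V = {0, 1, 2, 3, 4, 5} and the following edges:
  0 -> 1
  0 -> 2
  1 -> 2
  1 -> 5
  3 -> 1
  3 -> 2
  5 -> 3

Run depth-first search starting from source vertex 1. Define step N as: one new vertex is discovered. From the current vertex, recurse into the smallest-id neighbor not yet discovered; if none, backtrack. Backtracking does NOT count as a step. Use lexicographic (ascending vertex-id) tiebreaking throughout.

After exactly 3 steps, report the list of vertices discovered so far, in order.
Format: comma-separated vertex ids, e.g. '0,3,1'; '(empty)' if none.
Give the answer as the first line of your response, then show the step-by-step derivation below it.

1,2,5

step 1: discover 1; path=1; order=1
step 2: discover 2; path=1>2; order=1,2
step 3: discover 5; path=1>5; order=1,2,5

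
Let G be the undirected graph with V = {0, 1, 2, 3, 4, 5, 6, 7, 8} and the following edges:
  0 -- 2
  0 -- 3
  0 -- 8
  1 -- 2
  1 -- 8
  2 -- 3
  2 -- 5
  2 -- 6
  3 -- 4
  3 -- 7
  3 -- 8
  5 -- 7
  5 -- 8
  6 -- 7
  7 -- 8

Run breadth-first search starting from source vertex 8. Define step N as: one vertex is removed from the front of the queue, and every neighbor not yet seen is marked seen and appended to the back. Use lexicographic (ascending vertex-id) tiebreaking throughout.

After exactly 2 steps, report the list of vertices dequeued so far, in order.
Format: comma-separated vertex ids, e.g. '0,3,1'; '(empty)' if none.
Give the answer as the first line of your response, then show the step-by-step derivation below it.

8,0

step 1: dequeue 8; queue=[0,1,3,5,7]; order=8
step 2: dequeue 0; queue=[1,3,5,7,2]; order=8,0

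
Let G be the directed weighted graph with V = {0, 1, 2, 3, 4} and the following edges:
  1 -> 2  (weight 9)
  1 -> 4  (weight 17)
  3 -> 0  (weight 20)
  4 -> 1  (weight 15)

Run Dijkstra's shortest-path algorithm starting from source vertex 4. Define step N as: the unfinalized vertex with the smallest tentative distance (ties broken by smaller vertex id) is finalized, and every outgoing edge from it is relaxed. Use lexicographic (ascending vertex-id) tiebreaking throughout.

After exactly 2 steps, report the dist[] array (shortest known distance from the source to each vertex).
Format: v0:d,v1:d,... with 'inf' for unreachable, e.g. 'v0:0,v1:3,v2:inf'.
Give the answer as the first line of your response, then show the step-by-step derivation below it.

v0:inf,v1:15,v2:24,v3:inf,v4:0

step 1: dist = v0:inf,v1:15,v2:inf,v3:inf,v4:0
step 2: dist = v0:inf,v1:15,v2:24,v3:inf,v4:0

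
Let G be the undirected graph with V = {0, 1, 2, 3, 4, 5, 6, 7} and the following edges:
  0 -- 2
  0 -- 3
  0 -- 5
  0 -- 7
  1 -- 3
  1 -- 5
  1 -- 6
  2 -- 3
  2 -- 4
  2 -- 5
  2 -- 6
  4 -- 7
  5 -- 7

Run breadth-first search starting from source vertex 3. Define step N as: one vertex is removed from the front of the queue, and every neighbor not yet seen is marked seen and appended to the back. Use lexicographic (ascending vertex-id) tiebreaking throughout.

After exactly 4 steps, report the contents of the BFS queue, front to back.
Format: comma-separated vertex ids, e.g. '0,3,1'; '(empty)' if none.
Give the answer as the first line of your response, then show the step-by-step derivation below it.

5,7,6,4

step 1: dequeue 3; queue=[0,1,2]; order=3
step 2: dequeue 0; queue=[1,2,5,7]; order=3,0
step 3: dequeue 1; queue=[2,5,7,6]; order=3,0,1
step 4: dequeue 2; queue=[5,7,6,4]; order=3,0,1,2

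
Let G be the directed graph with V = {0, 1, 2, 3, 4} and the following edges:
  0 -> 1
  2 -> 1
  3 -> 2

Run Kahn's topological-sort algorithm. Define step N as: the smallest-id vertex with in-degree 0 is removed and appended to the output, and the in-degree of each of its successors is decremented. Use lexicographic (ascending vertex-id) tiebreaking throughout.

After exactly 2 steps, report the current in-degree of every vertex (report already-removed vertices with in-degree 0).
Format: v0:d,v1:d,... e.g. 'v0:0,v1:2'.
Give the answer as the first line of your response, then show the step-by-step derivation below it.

v0:0,v1:1,v2:0,v3:0,v4:0

step 1: output 0; order=[0]; indeg=(0,1,1,0,0)
step 2: output 3; order=[0,3]; indeg=(0,1,0,0,0)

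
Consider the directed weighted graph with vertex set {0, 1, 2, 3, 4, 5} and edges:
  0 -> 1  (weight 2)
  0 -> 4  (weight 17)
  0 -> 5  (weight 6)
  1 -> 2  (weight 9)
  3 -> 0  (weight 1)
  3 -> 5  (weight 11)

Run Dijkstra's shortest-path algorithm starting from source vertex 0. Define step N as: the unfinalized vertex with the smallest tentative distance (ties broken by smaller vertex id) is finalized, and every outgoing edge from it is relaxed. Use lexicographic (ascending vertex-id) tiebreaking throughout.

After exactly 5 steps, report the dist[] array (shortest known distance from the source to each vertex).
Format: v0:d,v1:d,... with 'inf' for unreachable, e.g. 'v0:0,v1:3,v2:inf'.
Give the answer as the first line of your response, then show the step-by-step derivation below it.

v0:0,v1:2,v2:11,v3:inf,v4:17,v5:6

step 1: dist = v0:0,v1:2,v2:inf,v3:inf,v4:17,v5:6
step 2: dist = v0:0,v1:2,v2:11,v3:inf,v4:17,v5:6
step 3: dist = v0:0,v1:2,v2:11,v3:inf,v4:17,v5:6
step 4: dist = v0:0,v1:2,v2:11,v3:inf,v4:17,v5:6
step 5: dist = v0:0,v1:2,v2:11,v3:inf,v4:17,v5:6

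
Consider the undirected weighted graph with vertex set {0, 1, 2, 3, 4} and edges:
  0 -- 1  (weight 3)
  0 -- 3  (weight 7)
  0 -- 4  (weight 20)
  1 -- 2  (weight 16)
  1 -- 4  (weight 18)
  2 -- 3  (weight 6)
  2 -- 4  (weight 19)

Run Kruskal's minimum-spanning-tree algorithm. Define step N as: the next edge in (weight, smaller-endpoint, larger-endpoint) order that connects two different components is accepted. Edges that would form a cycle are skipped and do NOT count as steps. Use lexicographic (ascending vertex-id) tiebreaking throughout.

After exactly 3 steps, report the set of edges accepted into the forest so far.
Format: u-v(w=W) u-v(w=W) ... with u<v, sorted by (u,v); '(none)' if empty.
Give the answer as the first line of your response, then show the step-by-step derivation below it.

0-1(w=3) 0-3(w=7) 2-3(w=6)

step 1: add edge 0-1 (w=3); MST = {0-1(w=3)}
step 2: add edge 2-3 (w=6); MST = {0-1(w=3) 2-3(w=6)}
step 3: add edge 0-3 (w=7); MST = {0-1(w=3) 0-3(w=7) 2-3(w=6)}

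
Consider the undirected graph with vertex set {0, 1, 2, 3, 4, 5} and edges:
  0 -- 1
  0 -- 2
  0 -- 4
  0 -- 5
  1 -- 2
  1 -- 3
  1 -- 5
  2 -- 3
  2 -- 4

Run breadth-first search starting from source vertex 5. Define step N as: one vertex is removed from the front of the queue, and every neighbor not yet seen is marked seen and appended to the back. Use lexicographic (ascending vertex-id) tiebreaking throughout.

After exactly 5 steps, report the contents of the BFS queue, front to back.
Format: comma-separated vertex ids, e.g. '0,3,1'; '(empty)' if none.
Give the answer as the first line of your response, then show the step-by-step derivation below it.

3

step 1: dequeue 5; queue=[0,1]; order=5
step 2: dequeue 0; queue=[1,2,4]; order=5,0
step 3: dequeue 1; queue=[2,4,3]; order=5,0,1
step 4: dequeue 2; queue=[4,3]; order=5,0,1,2
step 5: dequeue 4; queue=[3]; order=5,0,1,2,4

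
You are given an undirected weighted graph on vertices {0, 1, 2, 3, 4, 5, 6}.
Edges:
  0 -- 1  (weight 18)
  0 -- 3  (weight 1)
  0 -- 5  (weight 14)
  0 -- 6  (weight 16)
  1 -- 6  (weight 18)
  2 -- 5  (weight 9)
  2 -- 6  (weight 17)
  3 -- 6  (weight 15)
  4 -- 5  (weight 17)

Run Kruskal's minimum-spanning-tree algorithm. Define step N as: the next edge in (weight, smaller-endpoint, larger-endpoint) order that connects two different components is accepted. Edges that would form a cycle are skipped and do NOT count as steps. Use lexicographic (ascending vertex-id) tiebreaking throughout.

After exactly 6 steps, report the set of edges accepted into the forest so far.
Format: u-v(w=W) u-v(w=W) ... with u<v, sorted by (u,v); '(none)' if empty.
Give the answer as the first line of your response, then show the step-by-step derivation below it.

0-1(w=18) 0-3(w=1) 0-5(w=14) 2-5(w=9) 3-6(w=15) 4-5(w=17)

step 1: add edge 0-3 (w=1); MST = {0-3(w=1)}
step 2: add edge 2-5 (w=9); MST = {0-3(w=1) 2-5(w=9)}
step 3: add edge 0-5 (w=14); MST = {0-3(w=1) 0-5(w=14) 2-5(w=9)}
step 4: add edge 3-6 (w=15); MST = {0-3(w=1) 0-5(w=14) 2-5(w=9) 3-6(w=15)}
step 5: add edge 4-5 (w=17); MST = {0-3(w=1) 0-5(w=14) 2-5(w=9) 3-6(w=15) 4-5(w=17)}
step 6: add edge 0-1 (w=18); MST = {0-1(w=18) 0-3(w=1) 0-5(w=14) 2-5(w=9) 3-6(w=15) 4-5(w=17)}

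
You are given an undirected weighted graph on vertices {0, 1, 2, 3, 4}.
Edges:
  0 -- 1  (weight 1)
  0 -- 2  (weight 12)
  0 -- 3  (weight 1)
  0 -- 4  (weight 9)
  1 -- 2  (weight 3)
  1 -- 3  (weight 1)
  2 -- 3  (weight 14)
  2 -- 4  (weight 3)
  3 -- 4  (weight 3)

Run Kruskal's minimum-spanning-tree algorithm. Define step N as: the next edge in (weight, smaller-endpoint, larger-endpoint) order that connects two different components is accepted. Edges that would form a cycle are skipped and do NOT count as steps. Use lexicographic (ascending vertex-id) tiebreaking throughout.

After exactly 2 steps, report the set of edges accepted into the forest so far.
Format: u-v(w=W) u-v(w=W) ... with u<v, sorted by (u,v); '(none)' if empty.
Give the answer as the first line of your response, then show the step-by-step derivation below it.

0-1(w=1) 0-3(w=1)

step 1: add edge 0-1 (w=1); MST = {0-1(w=1)}
step 2: add edge 0-3 (w=1); MST = {0-1(w=1) 0-3(w=1)}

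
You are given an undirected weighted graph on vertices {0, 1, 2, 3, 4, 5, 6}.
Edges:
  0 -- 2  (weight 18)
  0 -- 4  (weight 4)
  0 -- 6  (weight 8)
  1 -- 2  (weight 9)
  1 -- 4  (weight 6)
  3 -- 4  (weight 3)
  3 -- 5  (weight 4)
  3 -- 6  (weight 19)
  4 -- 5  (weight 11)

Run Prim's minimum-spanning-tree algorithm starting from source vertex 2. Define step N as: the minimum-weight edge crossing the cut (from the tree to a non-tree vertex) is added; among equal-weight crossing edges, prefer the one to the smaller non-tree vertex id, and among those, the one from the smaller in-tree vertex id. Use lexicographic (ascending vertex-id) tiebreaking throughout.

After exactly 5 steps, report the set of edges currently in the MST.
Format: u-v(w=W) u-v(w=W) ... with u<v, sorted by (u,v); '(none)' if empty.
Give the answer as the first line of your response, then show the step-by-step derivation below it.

0-4(w=4) 1-2(w=9) 1-4(w=6) 3-4(w=3) 3-5(w=4)

step 1: add edge 1-2 (w=9); MST = {1-2(w=9)}
step 2: add edge 1-4 (w=6); MST = {1-2(w=9) 1-4(w=6)}
step 3: add edge 3-4 (w=3); MST = {1-2(w=9) 1-4(w=6) 3-4(w=3)}
step 4: add edge 0-4 (w=4); MST = {0-4(w=4) 1-2(w=9) 1-4(w=6) 3-4(w=3)}
step 5: add edge 3-5 (w=4); MST = {0-4(w=4) 1-2(w=9) 1-4(w=6) 3-4(w=3) 3-5(w=4)}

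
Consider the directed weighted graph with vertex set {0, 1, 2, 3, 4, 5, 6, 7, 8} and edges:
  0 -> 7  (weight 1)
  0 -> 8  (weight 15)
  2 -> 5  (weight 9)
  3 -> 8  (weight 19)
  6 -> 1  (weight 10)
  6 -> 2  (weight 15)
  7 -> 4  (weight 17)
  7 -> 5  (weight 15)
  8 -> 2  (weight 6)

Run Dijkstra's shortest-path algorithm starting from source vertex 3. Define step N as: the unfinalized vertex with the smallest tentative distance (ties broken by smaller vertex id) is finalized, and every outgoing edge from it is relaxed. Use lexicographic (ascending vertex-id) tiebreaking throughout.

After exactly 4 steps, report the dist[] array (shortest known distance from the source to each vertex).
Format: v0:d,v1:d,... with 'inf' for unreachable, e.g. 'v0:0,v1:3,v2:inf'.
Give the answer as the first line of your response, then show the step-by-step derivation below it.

v0:inf,v1:inf,v2:25,v3:0,v4:inf,v5:34,v6:inf,v7:inf,v8:19

step 1: dist = v0:inf,v1:inf,v2:inf,v3:0,v4:inf,v5:inf,v6:inf,v7:inf,v8:19
step 2: dist = v0:inf,v1:inf,v2:25,v3:0,v4:inf,v5:inf,v6:inf,v7:inf,v8:19
step 3: dist = v0:inf,v1:inf,v2:25,v3:0,v4:inf,v5:34,v6:inf,v7:inf,v8:19
step 4: dist = v0:inf,v1:inf,v2:25,v3:0,v4:inf,v5:34,v6:inf,v7:inf,v8:19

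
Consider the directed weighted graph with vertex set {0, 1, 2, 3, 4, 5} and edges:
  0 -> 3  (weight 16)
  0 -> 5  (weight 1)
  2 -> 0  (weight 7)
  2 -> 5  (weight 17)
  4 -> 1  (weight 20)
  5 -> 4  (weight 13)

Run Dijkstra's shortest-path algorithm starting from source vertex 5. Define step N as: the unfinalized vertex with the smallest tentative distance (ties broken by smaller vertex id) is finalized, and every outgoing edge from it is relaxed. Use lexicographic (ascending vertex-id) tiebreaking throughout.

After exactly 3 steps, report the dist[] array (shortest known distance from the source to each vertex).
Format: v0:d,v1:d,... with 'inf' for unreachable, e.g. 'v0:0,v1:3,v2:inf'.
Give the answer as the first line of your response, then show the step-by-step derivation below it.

v0:inf,v1:33,v2:inf,v3:inf,v4:13,v5:0

step 1: dist = v0:inf,v1:inf,v2:inf,v3:inf,v4:13,v5:0
step 2: dist = v0:inf,v1:33,v2:inf,v3:inf,v4:13,v5:0
step 3: dist = v0:inf,v1:33,v2:inf,v3:inf,v4:13,v5:0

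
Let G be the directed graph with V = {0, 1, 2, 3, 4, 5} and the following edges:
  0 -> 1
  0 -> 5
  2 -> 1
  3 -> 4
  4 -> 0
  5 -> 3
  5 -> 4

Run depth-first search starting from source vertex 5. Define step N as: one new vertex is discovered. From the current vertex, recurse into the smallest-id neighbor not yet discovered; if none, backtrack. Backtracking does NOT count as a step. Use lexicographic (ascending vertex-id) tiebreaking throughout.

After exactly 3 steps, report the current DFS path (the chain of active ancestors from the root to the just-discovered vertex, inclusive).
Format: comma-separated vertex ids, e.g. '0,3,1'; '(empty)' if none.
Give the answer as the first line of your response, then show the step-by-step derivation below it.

5,3,4

step 1: discover 5; path=5; order=5
step 2: discover 3; path=5>3; order=5,3
step 3: discover 4; path=5>3>4; order=5,3,4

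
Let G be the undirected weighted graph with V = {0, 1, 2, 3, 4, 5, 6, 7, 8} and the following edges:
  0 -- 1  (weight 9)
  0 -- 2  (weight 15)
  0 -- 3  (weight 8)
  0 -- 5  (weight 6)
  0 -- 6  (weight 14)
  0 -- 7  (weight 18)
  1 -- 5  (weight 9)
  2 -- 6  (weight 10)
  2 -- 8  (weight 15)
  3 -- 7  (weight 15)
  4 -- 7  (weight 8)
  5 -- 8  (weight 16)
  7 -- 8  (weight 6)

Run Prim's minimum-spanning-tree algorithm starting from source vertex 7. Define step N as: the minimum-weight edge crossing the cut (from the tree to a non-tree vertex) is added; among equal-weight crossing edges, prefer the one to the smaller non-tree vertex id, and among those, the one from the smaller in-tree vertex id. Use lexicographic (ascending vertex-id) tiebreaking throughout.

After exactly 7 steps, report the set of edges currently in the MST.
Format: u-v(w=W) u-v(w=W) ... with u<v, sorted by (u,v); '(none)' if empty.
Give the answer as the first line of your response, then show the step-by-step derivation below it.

0-3(w=8) 0-5(w=6) 0-6(w=14) 2-6(w=10) 2-8(w=15) 4-7(w=8) 7-8(w=6)

step 1: add edge 7-8 (w=6); MST = {7-8(w=6)}
step 2: add edge 4-7 (w=8); MST = {4-7(w=8) 7-8(w=6)}
step 3: add edge 2-8 (w=15); MST = {2-8(w=15) 4-7(w=8) 7-8(w=6)}
step 4: add edge 2-6 (w=10); MST = {2-6(w=10) 2-8(w=15) 4-7(w=8) 7-8(w=6)}
step 5: add edge 0-6 (w=14); MST = {0-6(w=14) 2-6(w=10) 2-8(w=15) 4-7(w=8) 7-8(w=6)}
step 6: add edge 0-5 (w=6); MST = {0-5(w=6) 0-6(w=14) 2-6(w=10) 2-8(w=15) 4-7(w=8) 7-8(w=6)}
step 7: add edge 0-3 (w=8); MST = {0-3(w=8) 0-5(w=6) 0-6(w=14) 2-6(w=10) 2-8(w=15) 4-7(w=8) 7-8(w=6)}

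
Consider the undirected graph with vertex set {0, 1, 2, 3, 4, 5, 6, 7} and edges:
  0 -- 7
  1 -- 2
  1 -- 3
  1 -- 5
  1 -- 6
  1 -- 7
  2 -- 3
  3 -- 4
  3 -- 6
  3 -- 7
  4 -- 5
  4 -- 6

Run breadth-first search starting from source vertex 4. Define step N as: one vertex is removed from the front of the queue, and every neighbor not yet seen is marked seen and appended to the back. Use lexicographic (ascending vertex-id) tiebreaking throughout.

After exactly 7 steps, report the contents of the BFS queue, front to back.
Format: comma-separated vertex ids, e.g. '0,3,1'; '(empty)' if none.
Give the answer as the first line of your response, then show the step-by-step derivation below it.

0

step 1: dequeue 4; queue=[3,5,6]; order=4
step 2: dequeue 3; queue=[5,6,1,2,7]; order=4,3
step 3: dequeue 5; queue=[6,1,2,7]; order=4,3,5
step 4: dequeue 6; queue=[1,2,7]; order=4,3,5,6
step 5: dequeue 1; queue=[2,7]; order=4,3,5,6,1
step 6: dequeue 2; queue=[7]; order=4,3,5,6,1,2
step 7: dequeue 7; queue=[0]; order=4,3,5,6,1,2,7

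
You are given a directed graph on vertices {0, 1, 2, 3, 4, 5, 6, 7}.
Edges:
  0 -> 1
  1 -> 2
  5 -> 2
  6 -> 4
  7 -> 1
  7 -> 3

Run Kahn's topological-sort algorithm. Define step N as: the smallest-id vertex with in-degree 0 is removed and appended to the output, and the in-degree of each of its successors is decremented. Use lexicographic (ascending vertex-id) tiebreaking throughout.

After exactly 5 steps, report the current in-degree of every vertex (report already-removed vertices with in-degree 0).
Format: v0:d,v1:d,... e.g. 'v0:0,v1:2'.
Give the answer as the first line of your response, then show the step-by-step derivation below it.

v0:0,v1:0,v2:1,v3:0,v4:0,v5:0,v6:0,v7:0

step 1: output 0; order=[0]; indeg=(0,1,2,1,1,0,0,0)
step 2: output 5; order=[0,5]; indeg=(0,1,1,1,1,0,0,0)
step 3: output 6; order=[0,5,6]; indeg=(0,1,1,1,0,0,0,0)
step 4: output 4; order=[0,5,6,4]; indeg=(0,1,1,1,0,0,0,0)
step 5: output 7; order=[0,5,6,4,7]; indeg=(0,0,1,0,0,0,0,0)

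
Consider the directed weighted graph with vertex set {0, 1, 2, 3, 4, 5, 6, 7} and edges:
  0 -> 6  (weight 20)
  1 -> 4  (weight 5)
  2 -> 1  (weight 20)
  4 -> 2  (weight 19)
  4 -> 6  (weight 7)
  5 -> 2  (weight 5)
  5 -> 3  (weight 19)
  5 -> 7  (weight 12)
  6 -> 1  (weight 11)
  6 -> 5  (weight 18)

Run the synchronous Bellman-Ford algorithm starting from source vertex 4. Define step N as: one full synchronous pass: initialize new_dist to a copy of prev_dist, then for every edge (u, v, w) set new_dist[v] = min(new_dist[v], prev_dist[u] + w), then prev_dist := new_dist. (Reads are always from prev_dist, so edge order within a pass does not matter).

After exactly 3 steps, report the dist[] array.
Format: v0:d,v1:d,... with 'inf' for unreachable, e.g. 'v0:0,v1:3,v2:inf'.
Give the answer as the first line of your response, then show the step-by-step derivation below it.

v0:inf,v1:18,v2:19,v3:44,v4:0,v5:25,v6:7,v7:37

step 1: dist = v0:inf,v1:inf,v2:19,v3:inf,v4:0,v5:inf,v6:7,v7:inf
step 2: dist = v0:inf,v1:18,v2:19,v3:inf,v4:0,v5:25,v6:7,v7:inf
step 3: dist = v0:inf,v1:18,v2:19,v3:44,v4:0,v5:25,v6:7,v7:37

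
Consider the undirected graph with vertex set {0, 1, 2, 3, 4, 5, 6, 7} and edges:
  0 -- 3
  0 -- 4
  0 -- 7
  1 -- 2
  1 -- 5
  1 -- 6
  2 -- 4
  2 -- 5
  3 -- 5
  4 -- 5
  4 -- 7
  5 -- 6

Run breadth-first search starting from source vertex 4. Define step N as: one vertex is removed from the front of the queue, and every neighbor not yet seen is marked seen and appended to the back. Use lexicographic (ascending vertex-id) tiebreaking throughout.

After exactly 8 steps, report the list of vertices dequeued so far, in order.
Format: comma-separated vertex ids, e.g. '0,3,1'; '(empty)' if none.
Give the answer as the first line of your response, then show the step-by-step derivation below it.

4,0,2,5,7,3,1,6

step 1: dequeue 4; queue=[0,2,5,7]; order=4
step 2: dequeue 0; queue=[2,5,7,3]; order=4,0
step 3: dequeue 2; queue=[5,7,3,1]; order=4,0,2
step 4: dequeue 5; queue=[7,3,1,6]; order=4,0,2,5
step 5: dequeue 7; queue=[3,1,6]; order=4,0,2,5,7
step 6: dequeue 3; queue=[1,6]; order=4,0,2,5,7,3
step 7: dequeue 1; queue=[6]; order=4,0,2,5,7,3,1
step 8: dequeue 6; queue=[(empty)]; order=4,0,2,5,7,3,1,6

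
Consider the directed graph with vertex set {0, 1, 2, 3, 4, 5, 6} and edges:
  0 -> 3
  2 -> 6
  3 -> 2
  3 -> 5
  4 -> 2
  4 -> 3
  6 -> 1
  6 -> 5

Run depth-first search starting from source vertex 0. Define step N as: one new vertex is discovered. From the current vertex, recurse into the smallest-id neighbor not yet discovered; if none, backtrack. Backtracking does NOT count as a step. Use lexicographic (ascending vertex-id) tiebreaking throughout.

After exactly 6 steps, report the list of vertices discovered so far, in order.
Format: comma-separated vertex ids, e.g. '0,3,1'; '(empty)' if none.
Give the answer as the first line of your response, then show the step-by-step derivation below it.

0,3,2,6,1,5

step 1: discover 0; path=0; order=0
step 2: discover 3; path=0>3; order=0,3
step 3: discover 2; path=0>3>2; order=0,3,2
step 4: discover 6; path=0>3>2>6; order=0,3,2,6
step 5: discover 1; path=0>3>2>6>1; order=0,3,2,6,1
step 6: discover 5; path=0>3>2>6>5; order=0,3,2,6,1,5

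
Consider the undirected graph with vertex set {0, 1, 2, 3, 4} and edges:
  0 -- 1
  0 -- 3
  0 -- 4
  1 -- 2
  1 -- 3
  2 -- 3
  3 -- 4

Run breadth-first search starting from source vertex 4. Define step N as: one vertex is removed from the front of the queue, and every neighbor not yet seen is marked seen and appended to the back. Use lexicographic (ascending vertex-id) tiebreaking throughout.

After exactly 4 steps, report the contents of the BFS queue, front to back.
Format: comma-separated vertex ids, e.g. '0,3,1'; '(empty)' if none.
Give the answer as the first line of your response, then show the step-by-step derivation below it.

2

step 1: dequeue 4; queue=[0,3]; order=4
step 2: dequeue 0; queue=[3,1]; order=4,0
step 3: dequeue 3; queue=[1,2]; order=4,0,3
step 4: dequeue 1; queue=[2]; order=4,0,3,1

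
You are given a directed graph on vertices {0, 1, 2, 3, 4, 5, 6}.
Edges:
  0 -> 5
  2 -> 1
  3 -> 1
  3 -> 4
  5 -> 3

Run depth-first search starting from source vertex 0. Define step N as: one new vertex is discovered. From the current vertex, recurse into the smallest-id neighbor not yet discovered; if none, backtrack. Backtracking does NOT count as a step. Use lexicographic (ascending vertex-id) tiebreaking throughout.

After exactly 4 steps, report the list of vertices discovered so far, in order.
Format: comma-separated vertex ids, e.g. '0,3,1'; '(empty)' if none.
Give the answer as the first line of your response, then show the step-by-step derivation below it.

0,5,3,1

step 1: discover 0; path=0; order=0
step 2: discover 5; path=0>5; order=0,5
step 3: discover 3; path=0>5>3; order=0,5,3
step 4: discover 1; path=0>5>3>1; order=0,5,3,1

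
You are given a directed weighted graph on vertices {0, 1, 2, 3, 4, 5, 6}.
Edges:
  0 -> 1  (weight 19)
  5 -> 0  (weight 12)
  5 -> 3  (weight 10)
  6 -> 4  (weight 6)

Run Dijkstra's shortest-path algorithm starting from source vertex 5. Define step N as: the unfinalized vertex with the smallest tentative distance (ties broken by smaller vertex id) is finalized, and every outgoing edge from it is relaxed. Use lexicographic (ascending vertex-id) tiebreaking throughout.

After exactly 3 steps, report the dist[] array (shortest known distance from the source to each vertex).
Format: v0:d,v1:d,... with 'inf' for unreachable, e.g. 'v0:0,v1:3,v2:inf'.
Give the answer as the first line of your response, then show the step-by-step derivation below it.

v0:12,v1:31,v2:inf,v3:10,v4:inf,v5:0,v6:inf

step 1: dist = v0:12,v1:inf,v2:inf,v3:10,v4:inf,v5:0,v6:inf
step 2: dist = v0:12,v1:inf,v2:inf,v3:10,v4:inf,v5:0,v6:inf
step 3: dist = v0:12,v1:31,v2:inf,v3:10,v4:inf,v5:0,v6:inf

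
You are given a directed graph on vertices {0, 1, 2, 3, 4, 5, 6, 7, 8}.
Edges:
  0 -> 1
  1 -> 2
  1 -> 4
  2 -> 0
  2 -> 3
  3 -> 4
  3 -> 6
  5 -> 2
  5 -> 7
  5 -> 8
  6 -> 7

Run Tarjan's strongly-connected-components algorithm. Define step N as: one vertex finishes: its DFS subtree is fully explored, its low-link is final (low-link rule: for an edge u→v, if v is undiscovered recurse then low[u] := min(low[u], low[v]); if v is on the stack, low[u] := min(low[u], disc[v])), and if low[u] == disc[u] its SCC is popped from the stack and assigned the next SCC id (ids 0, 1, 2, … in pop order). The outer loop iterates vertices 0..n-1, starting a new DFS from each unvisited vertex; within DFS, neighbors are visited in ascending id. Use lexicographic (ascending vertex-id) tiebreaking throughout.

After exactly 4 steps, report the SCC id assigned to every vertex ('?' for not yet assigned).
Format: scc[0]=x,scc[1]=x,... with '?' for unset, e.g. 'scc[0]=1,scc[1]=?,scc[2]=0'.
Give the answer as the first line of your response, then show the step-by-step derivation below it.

scc[0]=?,scc[1]=?,scc[2]=?,scc[3]=3,scc[4]=0,scc[5]=?,scc[6]=2,scc[7]=1,scc[8]=?

step 1: low=(low[0]=0,low[1]=1,low[2]=0,low[3]=3,low[4]=4,low[5]=?,low[6]=?,low[7]=?,low[8]=?); scc=(scc[0]=?,scc[1]=?,scc[2]=?,scc[3]=?,scc[4]=0,scc[5]=?,scc[6]=?,scc[7]=?,scc[8]=?)
step 2: low=(low[0]=0,low[1]=1,low[2]=0,low[3]=3,low[4]=4,low[5]=?,low[6]=5,low[7]=6,low[8]=?); scc=(scc[0]=?,scc[1]=?,scc[2]=?,scc[3]=?,scc[4]=0,scc[5]=?,scc[6]=?,scc[7]=1,scc[8]=?)
step 3: low=(low[0]=0,low[1]=1,low[2]=0,low[3]=3,low[4]=4,low[5]=?,low[6]=5,low[7]=6,low[8]=?); scc=(scc[0]=?,scc[1]=?,scc[2]=?,scc[3]=?,scc[4]=0,scc[5]=?,scc[6]=2,scc[7]=1,scc[8]=?)
step 4: low=(low[0]=0,low[1]=1,low[2]=0,low[3]=3,low[4]=4,low[5]=?,low[6]=5,low[7]=6,low[8]=?); scc=(scc[0]=?,scc[1]=?,scc[2]=?,scc[3]=3,scc[4]=0,scc[5]=?,scc[6]=2,scc[7]=1,scc[8]=?)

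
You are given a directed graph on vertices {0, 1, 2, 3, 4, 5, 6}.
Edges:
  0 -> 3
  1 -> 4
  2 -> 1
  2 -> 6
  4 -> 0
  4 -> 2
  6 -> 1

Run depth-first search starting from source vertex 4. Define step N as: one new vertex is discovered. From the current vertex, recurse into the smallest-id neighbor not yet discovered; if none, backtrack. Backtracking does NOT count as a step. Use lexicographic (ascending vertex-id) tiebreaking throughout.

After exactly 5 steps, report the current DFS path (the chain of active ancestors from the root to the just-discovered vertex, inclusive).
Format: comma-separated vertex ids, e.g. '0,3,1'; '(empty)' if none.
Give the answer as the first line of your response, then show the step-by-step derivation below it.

4,2,1

step 1: discover 4; path=4; order=4
step 2: discover 0; path=4>0; order=4,0
step 3: discover 3; path=4>0>3; order=4,0,3
step 4: discover 2; path=4>2; order=4,0,3,2
step 5: discover 1; path=4>2>1; order=4,0,3,2,1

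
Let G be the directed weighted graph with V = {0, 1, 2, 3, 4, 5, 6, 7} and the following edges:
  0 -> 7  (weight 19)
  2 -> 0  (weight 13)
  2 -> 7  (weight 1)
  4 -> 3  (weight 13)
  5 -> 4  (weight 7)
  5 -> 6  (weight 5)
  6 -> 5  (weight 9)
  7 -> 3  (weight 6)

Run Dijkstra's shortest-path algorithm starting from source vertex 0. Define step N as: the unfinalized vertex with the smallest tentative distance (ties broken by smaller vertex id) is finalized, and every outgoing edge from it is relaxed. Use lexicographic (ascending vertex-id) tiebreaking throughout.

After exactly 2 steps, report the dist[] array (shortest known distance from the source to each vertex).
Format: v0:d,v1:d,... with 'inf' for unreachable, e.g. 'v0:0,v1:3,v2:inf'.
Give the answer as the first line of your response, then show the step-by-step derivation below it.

v0:0,v1:inf,v2:inf,v3:25,v4:inf,v5:inf,v6:inf,v7:19

step 1: dist = v0:0,v1:inf,v2:inf,v3:inf,v4:inf,v5:inf,v6:inf,v7:19
step 2: dist = v0:0,v1:inf,v2:inf,v3:25,v4:inf,v5:inf,v6:inf,v7:19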